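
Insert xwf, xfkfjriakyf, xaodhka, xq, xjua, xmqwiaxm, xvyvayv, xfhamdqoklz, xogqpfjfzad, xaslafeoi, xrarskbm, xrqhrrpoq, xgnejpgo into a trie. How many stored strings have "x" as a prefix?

Traverse to the node for "x", then collect every word in that subtree.
Words under "x": xaodhka, xaslafeoi, xfhamdqoklz, xfkfjriakyf, xgnejpgo, xjua, xmqwiaxm, xogqpfjfzad, xq, xrarskbm, xrqhrrpoq, xvyvayv, xwf
Count: 13

13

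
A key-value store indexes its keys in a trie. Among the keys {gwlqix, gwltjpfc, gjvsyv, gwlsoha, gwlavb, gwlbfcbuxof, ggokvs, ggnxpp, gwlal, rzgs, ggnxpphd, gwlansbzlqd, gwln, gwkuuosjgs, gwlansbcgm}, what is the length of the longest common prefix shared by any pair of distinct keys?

7

The deepest shared node is where two words last agree before diverging.
"gwlansbcgm" and "gwlansbzlqd" agree on "gwlansb" (7 characters) before diverging; nothing deeper is shared.
Longest shared-prefix length: 7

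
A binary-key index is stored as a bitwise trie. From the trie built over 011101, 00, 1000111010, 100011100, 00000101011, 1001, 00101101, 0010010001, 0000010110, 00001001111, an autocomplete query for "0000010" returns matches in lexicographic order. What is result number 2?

Filter for "0000010…" and sort: "00000101011", "0000010110"
Position 2: 0000010110

0000010110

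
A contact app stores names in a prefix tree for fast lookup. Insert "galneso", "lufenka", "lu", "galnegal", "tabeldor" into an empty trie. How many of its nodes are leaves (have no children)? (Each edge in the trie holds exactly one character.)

A leaf is a node with no children — equivalently, the end of a word that is not a proper prefix of any other stored word.
Those words: "galnegal", "galneso", "lufenka", "tabeldor"
Leaf count: 4

4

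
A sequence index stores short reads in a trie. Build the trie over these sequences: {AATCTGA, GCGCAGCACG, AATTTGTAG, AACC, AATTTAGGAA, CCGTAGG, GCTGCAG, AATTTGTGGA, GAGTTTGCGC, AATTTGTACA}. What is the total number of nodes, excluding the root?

Insert word by word; a character creates a node only if that edge doesn't already exist:
  "AATCTGA" → 7 new (A, A, T, C, T, G, A)
  "GCGCAGCACG" → 10 new (G, C, G, C, A, G, C, A, C, G)
  "AATTTGTAG" → prefix "AAT" already present; 6 new (T, T, G, T, A, G)
  "AACC" → prefix "AA" already present; 2 new (C, C)
  "AATTTAGGAA" → prefix "AATTT" already present; 5 new (A, G, G, A, A)
  "CCGTAGG" → 7 new (C, C, G, T, A, G, G)
  "GCTGCAG" → prefix "GC" already present; 5 new (T, G, C, A, G)
  "AATTTGTGGA" → prefix "AATTTGT" already present; 3 new (G, G, A)
  "GAGTTTGCGC" → prefix "G" already present; 9 new (A, G, T, T, T, G, C, G, C)
  "AATTTGTACA" → prefix "AATTTGTA" already present; 2 new (C, A)
Total nodes = 7 + 10 + 6 + 2 + 5 + 7 + 5 + 3 + 9 + 2 = 56

56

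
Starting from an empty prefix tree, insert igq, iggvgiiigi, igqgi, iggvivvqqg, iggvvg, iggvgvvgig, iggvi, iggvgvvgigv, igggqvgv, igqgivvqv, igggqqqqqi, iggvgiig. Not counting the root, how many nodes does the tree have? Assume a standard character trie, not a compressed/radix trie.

Trace insertions, counting only characters that open a new branch:
  "igq" → 3 new (i, g, q)
  "iggvgiiigi" → prefix "ig" already present; 8 new (g, v, g, i, i, i, g, i)
  "igqgi" → prefix "igq" already present; 2 new (g, i)
  "iggvivvqqg" → prefix "iggv" already present; 6 new (i, v, v, q, q, g)
  "iggvvg" → prefix "iggv" already present; 2 new (v, g)
  "iggvgvvgig" → prefix "iggvg" already present; 5 new (v, v, g, i, g)
  "iggvi" → prefix "iggvi" already present; 0 new (none)
  "iggvgvvgigv" → prefix "iggvgvvgig" already present; 1 new (v)
  "igggqvgv" → prefix "igg" already present; 5 new (g, q, v, g, v)
  "igqgivvqv" → prefix "igqgi" already present; 4 new (v, v, q, v)
  "igggqqqqqi" → prefix "igggq" already present; 5 new (q, q, q, q, i)
  "iggvgiig" → prefix "iggvgii" already present; 1 new (g)
Total nodes = 3 + 8 + 2 + 6 + 2 + 5 + 0 + 1 + 5 + 4 + 5 + 1 = 42

42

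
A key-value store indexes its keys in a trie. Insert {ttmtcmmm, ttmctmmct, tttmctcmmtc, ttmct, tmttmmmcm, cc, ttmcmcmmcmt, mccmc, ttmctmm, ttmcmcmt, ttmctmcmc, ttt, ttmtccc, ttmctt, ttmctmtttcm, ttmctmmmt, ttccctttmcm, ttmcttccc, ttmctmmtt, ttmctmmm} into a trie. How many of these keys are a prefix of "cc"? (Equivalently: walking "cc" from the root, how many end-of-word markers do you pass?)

Check each prefix of "cc" against the stored set — each match is an end-marker on the path.
Prefixes of the query that are stored words: "cc"
Count: 1

1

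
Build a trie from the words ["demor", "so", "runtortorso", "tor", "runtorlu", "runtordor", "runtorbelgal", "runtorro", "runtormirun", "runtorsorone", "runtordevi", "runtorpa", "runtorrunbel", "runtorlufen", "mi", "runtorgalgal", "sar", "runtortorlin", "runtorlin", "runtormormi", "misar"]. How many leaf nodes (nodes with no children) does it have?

A leaf is a node with no children — equivalently, the end of a word that is not a proper prefix of any other stored word.
Those words: "demor", "misar", "runtorbelgal", "runtordevi", "runtordor", "runtorgalgal", "runtorlin", "runtorlufen", "runtormirun", "runtormormi", "runtorpa", "runtorro", "runtorrunbel", "runtorsorone", "runtortorlin", "runtortorso", "sar", "so", "tor"
Leaf count: 19

19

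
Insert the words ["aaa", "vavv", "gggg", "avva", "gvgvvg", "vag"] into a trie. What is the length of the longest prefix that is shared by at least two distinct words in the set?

2

The deepest shared node is where two words last agree before diverging.
e.g. "vag" and "vavv" share the prefix "va" of length 2; no pair shares a longer one.
Longest shared-prefix length: 2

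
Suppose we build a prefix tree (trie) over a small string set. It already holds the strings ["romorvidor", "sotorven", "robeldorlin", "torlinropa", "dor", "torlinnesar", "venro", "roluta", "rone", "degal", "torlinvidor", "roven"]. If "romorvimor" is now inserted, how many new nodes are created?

3

The longest prefix of "romorvimor" already in the trie is "romorvi" (length 7).
New nodes needed: |"romorvimor"| − 7 = 10 − 7 = 3.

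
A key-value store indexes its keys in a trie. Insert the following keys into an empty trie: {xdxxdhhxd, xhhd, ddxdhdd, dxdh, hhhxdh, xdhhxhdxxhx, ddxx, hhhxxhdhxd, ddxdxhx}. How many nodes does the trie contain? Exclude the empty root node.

47

Count nodes per top-level branch (shared prefixes stored once):
  'd'-branch (ddxdhdd, ddxdxhx, ddxx, dxdh): 14 nodes
  'h'-branch (hhhxdh, hhhxxhdhxd): 12 nodes
  'x'-branch (xdhhxhdxxhx, xdxxdhhxd, xhhd): 21 nodes
Sum: 47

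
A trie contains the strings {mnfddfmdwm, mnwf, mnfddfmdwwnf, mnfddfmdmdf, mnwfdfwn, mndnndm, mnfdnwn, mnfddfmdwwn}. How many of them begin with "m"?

8

Filter for entries beginning with "m":
Matches: "mndnndm", "mnfddfmdmdf", "mnfddfmdwm", "mnfddfmdwwn", "mnfddfmdwwnf", "mnfdnwn", "mnwf", "mnwfdfwn"
Count: 8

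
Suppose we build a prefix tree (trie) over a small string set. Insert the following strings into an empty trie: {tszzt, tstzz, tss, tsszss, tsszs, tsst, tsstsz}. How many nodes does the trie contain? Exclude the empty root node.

15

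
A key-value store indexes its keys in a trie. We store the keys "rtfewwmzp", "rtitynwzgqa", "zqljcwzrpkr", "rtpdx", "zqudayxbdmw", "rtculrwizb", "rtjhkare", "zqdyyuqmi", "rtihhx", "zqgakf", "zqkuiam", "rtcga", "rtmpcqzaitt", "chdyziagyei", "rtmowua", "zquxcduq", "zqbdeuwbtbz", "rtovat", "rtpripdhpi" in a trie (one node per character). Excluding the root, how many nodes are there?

125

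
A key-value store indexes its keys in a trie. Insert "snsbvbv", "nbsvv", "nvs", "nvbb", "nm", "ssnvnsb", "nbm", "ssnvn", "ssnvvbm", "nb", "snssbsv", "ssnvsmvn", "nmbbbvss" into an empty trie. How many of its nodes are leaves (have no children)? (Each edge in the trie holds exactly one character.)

Leaves are exactly the stored words that no other stored word extends.
Those words: "nbm", "nbsvv", "nmbbbvss", "nvbb", "nvs", "snsbvbv", "snssbsv", "ssnvnsb", "ssnvsmvn", "ssnvvbm"
Leaf count: 10

10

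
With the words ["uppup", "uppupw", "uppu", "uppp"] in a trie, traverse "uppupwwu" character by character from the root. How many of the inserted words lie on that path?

3

Traverse "uppupwwu" character by character; count nodes along the way that are marked as word ends.
Prefixes of the query that are stored words: "uppu", "uppup", "uppupw"
Count: 3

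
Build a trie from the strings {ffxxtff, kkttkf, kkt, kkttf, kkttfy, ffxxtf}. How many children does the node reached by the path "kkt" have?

1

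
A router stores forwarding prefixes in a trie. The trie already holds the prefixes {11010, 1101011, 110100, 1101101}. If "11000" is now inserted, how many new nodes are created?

2

The longest prefix of "11000" already in the trie is "110" (length 3).
Each of the 2 remaining characters creates one node.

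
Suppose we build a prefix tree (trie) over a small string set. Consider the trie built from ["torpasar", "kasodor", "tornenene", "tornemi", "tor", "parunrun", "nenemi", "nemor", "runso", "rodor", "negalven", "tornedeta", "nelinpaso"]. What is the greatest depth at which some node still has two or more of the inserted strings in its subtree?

Equivalently: take the maximum, over all pairs, of their longest common prefix length.
e.g. "tornedeta" and "tornemi" share the prefix "torne" of length 5; no pair shares a longer one.
Longest shared-prefix length: 5

5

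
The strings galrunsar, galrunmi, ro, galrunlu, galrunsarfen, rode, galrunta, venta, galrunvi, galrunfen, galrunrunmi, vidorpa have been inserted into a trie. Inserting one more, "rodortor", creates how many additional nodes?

5

Walking "rodortor" from the root, the first 3 characters ("rod") follow existing edges; "o" is the first miss.
Each of the 5 remaining characters creates one node.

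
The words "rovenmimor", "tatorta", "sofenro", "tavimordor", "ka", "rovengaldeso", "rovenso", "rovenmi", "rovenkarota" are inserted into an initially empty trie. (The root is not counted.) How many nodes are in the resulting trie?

Trace insertions, counting only characters that open a new branch:
  "rovenmimor" → 10 new (r, o, v, e, n, m, i, m, o, r)
  "tatorta" → 7 new (t, a, t, o, r, t, a)
  "sofenro" → 7 new (s, o, f, e, n, r, o)
  "tavimordor" → prefix "ta" already present; 8 new (v, i, m, o, r, d, o, r)
  "ka" → 2 new (k, a)
  "rovengaldeso" → prefix "roven" already present; 7 new (g, a, l, d, e, s, o)
  "rovenso" → prefix "roven" already present; 2 new (s, o)
  "rovenmi" → prefix "rovenmi" already present; 0 new (none)
  "rovenkarota" → prefix "roven" already present; 6 new (k, a, r, o, t, a)
Total nodes = 10 + 7 + 7 + 8 + 2 + 7 + 2 + 0 + 6 = 49

49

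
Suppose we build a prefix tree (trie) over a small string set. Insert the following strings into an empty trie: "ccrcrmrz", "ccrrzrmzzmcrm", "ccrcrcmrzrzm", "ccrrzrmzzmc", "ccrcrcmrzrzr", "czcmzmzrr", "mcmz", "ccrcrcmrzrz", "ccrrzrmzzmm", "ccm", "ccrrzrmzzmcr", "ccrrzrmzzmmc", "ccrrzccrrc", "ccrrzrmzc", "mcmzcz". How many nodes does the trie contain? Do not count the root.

49

Trace insertions, counting only characters that open a new branch:
  "ccrcrmrz" → 8 new (c, c, r, c, r, m, r, z)
  "ccrrzrmzzmcrm" → prefix "ccr" already present; 10 new (r, z, r, m, z, z, m, c, r, m)
  "ccrcrcmrzrzm" → prefix "ccrcr" already present; 7 new (c, m, r, z, r, z, m)
  "ccrrzrmzzmc" → prefix "ccrrzrmzzmc" already present; 0 new (none)
  "ccrcrcmrzrzr" → prefix "ccrcrcmrzrz" already present; 1 new (r)
  "czcmzmzrr" → prefix "c" already present; 8 new (z, c, m, z, m, z, r, r)
  "mcmz" → 4 new (m, c, m, z)
  "ccrcrcmrzrz" → prefix "ccrcrcmrzrz" already present; 0 new (none)
  "ccrrzrmzzmm" → prefix "ccrrzrmzzm" already present; 1 new (m)
  "ccm" → prefix "cc" already present; 1 new (m)
  "ccrrzrmzzmcr" → prefix "ccrrzrmzzmcr" already present; 0 new (none)
  "ccrrzrmzzmmc" → prefix "ccrrzrmzzmm" already present; 1 new (c)
  "ccrrzccrrc" → prefix "ccrrz" already present; 5 new (c, c, r, r, c)
  "ccrrzrmzc" → prefix "ccrrzrmz" already present; 1 new (c)
  "mcmzcz" → prefix "mcmz" already present; 2 new (c, z)
Total nodes = 8 + 10 + 7 + 0 + 1 + 8 + 4 + 0 + 1 + 1 + 0 + 1 + 5 + 1 + 2 = 49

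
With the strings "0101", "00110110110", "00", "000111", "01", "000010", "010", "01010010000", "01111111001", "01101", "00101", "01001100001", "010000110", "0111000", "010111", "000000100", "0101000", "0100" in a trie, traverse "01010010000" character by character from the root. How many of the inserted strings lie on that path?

4

Walk "01010010000" from the root; an end-of-word marker is hit whenever a stored word is a prefix of "01010010000".
Prefixes of the query that are stored words: "01", "010", "0101", "01010010000"
Count: 4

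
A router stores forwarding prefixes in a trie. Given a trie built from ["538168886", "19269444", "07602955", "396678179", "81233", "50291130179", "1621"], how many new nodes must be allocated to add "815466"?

Walking "815466" from the root, the first 2 characters ("81") follow existing edges; "5" is the first miss.
New nodes needed: |"815466"| − 2 = 6 − 2 = 4.

4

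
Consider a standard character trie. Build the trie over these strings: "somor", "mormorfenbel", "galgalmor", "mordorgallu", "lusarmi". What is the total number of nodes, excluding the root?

Insert word by word; a character creates a node only if that edge doesn't already exist:
  "somor" → 5 new (s, o, m, o, r)
  "mormorfenbel" → 12 new (m, o, r, m, o, r, f, e, n, b, e, l)
  "galgalmor" → 9 new (g, a, l, g, a, l, m, o, r)
  "mordorgallu" → prefix "mor" already present; 8 new (d, o, r, g, a, l, l, u)
  "lusarmi" → 7 new (l, u, s, a, r, m, i)
Total nodes = 5 + 12 + 9 + 8 + 7 = 41

41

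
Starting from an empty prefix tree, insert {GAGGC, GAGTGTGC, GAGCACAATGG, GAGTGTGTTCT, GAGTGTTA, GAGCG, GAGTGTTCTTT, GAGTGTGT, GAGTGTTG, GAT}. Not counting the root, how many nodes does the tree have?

Trie structure (* marks end of a word):
(root)
└─ G
   └─ A
      ├─ G
      │  ├─ C
      │  │  ├─ A
      │  │  │  └─ C
      │  │  │     └─ A
      │  │  │        └─ A
      │  │  │           └─ T
      │  │  │              └─ G
      │  │  │                 └─ G *
      │  │  └─ G *
      │  ├─ G
      │  │  └─ C *
      │  └─ T
      │     └─ G
      │        └─ T
      │           ├─ G
      │           │  ├─ C *
      │           │  └─ T *
      │           │     └─ T
      │           │        └─ C
      │           │           └─ T *
      │           └─ T
      │              ├─ A *
      │              ├─ C
      │              │  └─ T
      │              │     └─ T
      │              │        └─ T *
      │              └─ G *
      └─ T *
Counting every labelled node above: 31.

31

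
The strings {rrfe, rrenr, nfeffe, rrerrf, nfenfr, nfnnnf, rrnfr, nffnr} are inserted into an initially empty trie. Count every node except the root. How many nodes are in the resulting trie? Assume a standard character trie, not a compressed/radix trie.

29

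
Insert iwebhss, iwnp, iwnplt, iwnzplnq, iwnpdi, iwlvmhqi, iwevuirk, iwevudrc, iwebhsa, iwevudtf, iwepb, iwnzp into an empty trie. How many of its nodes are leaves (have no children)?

A leaf is a node with no children — equivalently, the end of a word that is not a proper prefix of any other stored word.
Those words: "iwebhsa", "iwebhss", "iwepb", "iwevudrc", "iwevudtf", "iwevuirk", "iwlvmhqi", "iwnpdi", "iwnplt", "iwnzplnq"
Leaf count: 10

10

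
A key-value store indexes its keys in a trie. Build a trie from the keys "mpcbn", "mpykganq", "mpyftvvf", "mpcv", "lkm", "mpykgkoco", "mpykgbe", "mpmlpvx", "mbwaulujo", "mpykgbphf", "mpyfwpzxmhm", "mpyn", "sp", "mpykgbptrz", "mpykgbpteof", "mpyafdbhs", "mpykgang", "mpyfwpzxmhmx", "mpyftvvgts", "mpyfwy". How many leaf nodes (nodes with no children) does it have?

19

A leaf is a node with no children — equivalently, the end of a word that is not a proper prefix of any other stored word.
Those words: "lkm", "mbwaulujo", "mpcbn", "mpcv", "mpmlpvx", "mpyafdbhs", "mpyftvvf", "mpyftvvgts", "mpyfwpzxmhmx", "mpyfwy", "mpykgang", "mpykganq", "mpykgbe", "mpykgbphf", "mpykgbpteof", "mpykgbptrz", "mpykgkoco", "mpyn", "sp"
Leaf count: 19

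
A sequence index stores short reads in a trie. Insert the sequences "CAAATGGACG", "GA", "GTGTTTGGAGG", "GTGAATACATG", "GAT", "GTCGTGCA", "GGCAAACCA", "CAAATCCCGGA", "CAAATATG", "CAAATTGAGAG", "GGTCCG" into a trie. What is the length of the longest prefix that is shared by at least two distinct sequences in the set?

The deepest shared node is where two words last agree before diverging.
"CAAATATG" and "CAAATCCCGGA" agree on "CAAAT" (5 characters) before diverging; nothing deeper is shared.
Longest shared-prefix length: 5

5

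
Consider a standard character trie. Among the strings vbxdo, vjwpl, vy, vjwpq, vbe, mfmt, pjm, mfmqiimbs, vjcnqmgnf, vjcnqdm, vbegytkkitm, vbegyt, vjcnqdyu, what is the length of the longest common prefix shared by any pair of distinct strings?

6

Equivalently: take the maximum, over all pairs, of their longest common prefix length.
e.g. "vbegyt" and "vbegytkkitm" share the prefix "vbegyt" of length 6; no pair shares a longer one.
Longest shared-prefix length: 6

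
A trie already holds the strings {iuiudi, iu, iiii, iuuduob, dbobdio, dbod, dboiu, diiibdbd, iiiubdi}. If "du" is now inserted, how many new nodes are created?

The longest prefix of "du" already in the trie is "d" (length 1).
New nodes needed: |"du"| − 1 = 2 − 1 = 1.

1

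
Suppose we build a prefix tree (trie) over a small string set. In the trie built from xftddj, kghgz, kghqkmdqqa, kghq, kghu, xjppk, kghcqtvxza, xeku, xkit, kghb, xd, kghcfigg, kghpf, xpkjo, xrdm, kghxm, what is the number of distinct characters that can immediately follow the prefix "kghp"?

1

The children of the "kghp" node are the distinct next characters among strings starting with "kghp".
Distinct next characters after "kghp": f.
That node has 1 child edge.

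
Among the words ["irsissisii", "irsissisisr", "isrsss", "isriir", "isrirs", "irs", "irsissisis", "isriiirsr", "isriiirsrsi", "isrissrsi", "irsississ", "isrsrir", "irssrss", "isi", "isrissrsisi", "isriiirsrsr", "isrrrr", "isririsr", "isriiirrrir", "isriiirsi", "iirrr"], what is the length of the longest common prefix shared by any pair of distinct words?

10

Equivalently: take the maximum, over all pairs, of their longest common prefix length.
e.g. "irsissisis" and "irsissisisr" share the prefix "irsissisis" of length 10; no pair shares a longer one.
Longest shared-prefix length: 10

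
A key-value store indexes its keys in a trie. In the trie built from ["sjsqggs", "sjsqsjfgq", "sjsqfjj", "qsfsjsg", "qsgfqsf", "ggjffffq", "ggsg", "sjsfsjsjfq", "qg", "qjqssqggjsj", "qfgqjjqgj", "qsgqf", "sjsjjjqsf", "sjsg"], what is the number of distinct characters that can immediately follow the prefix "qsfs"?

Walk "qsfs" from the root, arriving at one node.
Characters that immediately follow "qsfs" among the stored strings: {j}.
That node has 1 child edge.

1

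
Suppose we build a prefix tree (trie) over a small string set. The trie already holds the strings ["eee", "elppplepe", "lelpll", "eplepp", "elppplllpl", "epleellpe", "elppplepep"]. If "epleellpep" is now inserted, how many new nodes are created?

Walking "epleellpep" from the root, the first 9 characters ("epleellpe") follow existing edges; "p" is the first miss.
So 10 − 9 = 1 new nodes.

1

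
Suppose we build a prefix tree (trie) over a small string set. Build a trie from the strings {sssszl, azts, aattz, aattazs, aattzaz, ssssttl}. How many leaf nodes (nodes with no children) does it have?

Leaves are exactly the stored words that no other stored word extends.
Those words: "aattazs", "aattzaz", "azts", "ssssttl", "sssszl"
Leaf count: 5

5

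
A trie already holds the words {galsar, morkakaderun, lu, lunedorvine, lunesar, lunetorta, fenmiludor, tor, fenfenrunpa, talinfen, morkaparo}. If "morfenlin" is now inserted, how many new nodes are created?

6

Walking "morfenlin" from the root, the first 3 characters ("mor") follow existing edges; "f" is the first miss.
New nodes needed: |"morfenlin"| − 3 = 9 − 3 = 6.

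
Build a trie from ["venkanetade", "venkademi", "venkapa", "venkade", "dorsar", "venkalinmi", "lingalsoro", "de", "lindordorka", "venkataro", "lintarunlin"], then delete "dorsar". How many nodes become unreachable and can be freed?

A node on "dorsar"'s path can go only if nothing else ends at it or branches off below it.
The suffix "orsar" (5 nodes) is used only by "dorsar"; the node for "d" still has the child "e", so pruning stops there.
Nodes removed: 5

5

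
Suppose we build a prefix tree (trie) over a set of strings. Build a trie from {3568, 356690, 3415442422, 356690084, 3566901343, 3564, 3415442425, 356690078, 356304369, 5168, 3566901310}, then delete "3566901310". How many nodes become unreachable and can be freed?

2

Walk "3566901310" from the leaf back toward the root, removing each node that no remaining word uses.
The suffix "10" (2 nodes) is used only by "3566901310"; the node for "35669013" still has the child "4", so pruning stops there.
Nodes removed: 2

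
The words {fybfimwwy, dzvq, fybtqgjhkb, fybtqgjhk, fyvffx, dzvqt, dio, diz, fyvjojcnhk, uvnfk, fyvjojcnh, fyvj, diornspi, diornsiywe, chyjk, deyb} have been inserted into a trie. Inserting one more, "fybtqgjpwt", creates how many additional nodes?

3

"fybtqgj" is already a path in the trie; the remaining "pwt" must be added.
New nodes needed: |"fybtqgjpwt"| − 7 = 10 − 7 = 3.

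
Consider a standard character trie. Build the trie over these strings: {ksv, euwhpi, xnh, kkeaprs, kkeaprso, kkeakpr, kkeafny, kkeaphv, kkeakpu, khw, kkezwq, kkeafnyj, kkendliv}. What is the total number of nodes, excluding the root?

Trace insertions, counting only characters that open a new branch:
  "ksv" → 3 new (k, s, v)
  "euwhpi" → 6 new (e, u, w, h, p, i)
  "xnh" → 3 new (x, n, h)
  "kkeaprs" → prefix "k" already present; 6 new (k, e, a, p, r, s)
  "kkeaprso" → prefix "kkeaprs" already present; 1 new (o)
  "kkeakpr" → prefix "kkea" already present; 3 new (k, p, r)
  "kkeafny" → prefix "kkea" already present; 3 new (f, n, y)
  "kkeaphv" → prefix "kkeap" already present; 2 new (h, v)
  "kkeakpu" → prefix "kkeakp" already present; 1 new (u)
  "khw" → prefix "k" already present; 2 new (h, w)
  "kkezwq" → prefix "kke" already present; 3 new (z, w, q)
  "kkeafnyj" → prefix "kkeafny" already present; 1 new (j)
  "kkendliv" → prefix "kke" already present; 5 new (n, d, l, i, v)
Total nodes = 3 + 6 + 3 + 6 + 1 + 3 + 3 + 2 + 1 + 2 + 3 + 1 + 5 = 39

39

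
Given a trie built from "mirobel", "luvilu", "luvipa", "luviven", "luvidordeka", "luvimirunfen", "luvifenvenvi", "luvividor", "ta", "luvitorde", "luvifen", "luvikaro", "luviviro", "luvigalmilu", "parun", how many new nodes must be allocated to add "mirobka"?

Walking "mirobka" from the root, the first 5 characters ("mirob") follow existing edges; "k" is the first miss.
New nodes needed: |"mirobka"| − 5 = 7 − 5 = 2.

2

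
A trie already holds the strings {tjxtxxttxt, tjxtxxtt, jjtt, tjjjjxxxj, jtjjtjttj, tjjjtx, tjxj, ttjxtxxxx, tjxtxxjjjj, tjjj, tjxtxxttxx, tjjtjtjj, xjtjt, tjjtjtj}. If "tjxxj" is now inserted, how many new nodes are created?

Walking "tjxxj" from the root, the first 3 characters ("tjx") follow existing edges; "x" is the first miss.
So 5 − 3 = 2 new nodes.

2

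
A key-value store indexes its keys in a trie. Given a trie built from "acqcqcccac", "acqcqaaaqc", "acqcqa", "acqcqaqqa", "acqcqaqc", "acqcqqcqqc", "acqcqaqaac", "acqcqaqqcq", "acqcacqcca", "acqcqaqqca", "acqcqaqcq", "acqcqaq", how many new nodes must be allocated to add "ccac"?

4

Nothing in the trie begins with "c"; the whole of "ccac" is new.
4 − 0 = 4 new nodes.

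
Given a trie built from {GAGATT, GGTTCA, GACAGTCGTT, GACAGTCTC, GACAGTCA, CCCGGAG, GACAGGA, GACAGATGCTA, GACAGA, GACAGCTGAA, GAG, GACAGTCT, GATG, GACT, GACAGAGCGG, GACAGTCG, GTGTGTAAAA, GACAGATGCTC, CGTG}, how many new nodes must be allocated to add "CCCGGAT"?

1

Walking "CCCGGAT" from the root, the first 6 characters ("CCCGGA") follow existing edges; "T" is the first miss.
Each of the 1 remaining characters creates one node.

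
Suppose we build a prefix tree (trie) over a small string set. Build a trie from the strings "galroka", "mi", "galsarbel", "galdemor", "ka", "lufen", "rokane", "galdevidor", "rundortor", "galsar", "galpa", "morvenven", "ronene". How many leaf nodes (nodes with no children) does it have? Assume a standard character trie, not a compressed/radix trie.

A leaf is a node with no children — equivalently, the end of a word that is not a proper prefix of any other stored word.
Those words: "galdemor", "galdevidor", "galpa", "galroka", "galsarbel", "ka", "lufen", "mi", "morvenven", "rokane", "ronene", "rundortor"
Leaf count: 12

12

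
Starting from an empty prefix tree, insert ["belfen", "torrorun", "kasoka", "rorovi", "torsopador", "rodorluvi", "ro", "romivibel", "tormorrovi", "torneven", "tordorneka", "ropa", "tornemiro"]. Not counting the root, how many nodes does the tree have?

Count nodes per top-level branch (shared prefixes stored once):
  'b'-branch (belfen): 6 nodes
  'k'-branch (kasoka): 6 nodes
  'r'-branch (ro, rodorluvi, romivibel, ropa, rorovi): 22 nodes
  't'-branch (tordorneka, tormorrovi, tornemiro, torneven, torrorun, torsopador): 38 nodes
Sum: 72

72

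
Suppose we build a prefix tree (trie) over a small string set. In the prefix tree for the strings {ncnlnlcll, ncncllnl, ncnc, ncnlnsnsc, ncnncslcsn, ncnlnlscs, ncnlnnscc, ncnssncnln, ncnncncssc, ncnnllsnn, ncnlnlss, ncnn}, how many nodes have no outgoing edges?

10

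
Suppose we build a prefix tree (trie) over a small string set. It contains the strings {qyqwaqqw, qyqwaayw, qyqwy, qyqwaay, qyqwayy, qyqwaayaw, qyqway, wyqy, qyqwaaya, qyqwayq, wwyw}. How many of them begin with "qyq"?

Walk to "qyq"; the words in its subtree are exactly those with that prefix.
Words under "qyq": qyqwaay, qyqwaaya, qyqwaayaw, qyqwaayw, qyqwaqqw, qyqway, qyqwayq, qyqwayy, qyqwy
Count: 9

9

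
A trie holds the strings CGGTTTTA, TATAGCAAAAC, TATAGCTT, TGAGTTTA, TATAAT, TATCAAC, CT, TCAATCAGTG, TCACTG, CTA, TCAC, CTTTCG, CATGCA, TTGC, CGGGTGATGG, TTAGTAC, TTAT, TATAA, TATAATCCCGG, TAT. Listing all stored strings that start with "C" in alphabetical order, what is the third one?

CGGTTTTA

Words with prefix "C", in lexicographic order: "CATGCA", "CGGGTGATGG", "CGGTTTTA", "CT", "CTA", "CTTTCG"
Position 3: CGGTTTTA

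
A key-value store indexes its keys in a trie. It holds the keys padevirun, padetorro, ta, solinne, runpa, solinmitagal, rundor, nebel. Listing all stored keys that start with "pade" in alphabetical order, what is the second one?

Filter for "pade…" and sort: "padetorro", "padevirun"
Position 2: padevirun

padevirun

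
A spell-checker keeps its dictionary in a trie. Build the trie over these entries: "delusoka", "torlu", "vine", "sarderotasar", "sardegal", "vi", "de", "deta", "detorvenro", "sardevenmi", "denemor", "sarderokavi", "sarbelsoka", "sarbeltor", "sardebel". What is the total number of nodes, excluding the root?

68

For each word, the new-node count is its length minus the longest prefix already in the trie:
  "delusoka" → 8 new (d, e, l, u, s, o, k, a)
  "torlu" → 5 new (t, o, r, l, u)
  "vine" → 4 new (v, i, n, e)
  "sarderotasar" → 12 new (s, a, r, d, e, r, o, t, a, s, a, r)
  "sardegal" → prefix "sarde" already present; 3 new (g, a, l)
  "vi" → prefix "vi" already present; 0 new (none)
  "de" → prefix "de" already present; 0 new (none)
  "deta" → prefix "de" already present; 2 new (t, a)
  "detorvenro" → prefix "det" already present; 7 new (o, r, v, e, n, r, o)
  "sardevenmi" → prefix "sarde" already present; 5 new (v, e, n, m, i)
  "denemor" → prefix "de" already present; 5 new (n, e, m, o, r)
  "sarderokavi" → prefix "sardero" already present; 4 new (k, a, v, i)
  "sarbelsoka" → prefix "sar" already present; 7 new (b, e, l, s, o, k, a)
  "sarbeltor" → prefix "sarbel" already present; 3 new (t, o, r)
  "sardebel" → prefix "sarde" already present; 3 new (b, e, l)
Total nodes = 8 + 5 + 4 + 12 + 3 + 0 + 0 + 2 + 7 + 5 + 5 + 4 + 7 + 3 + 3 = 68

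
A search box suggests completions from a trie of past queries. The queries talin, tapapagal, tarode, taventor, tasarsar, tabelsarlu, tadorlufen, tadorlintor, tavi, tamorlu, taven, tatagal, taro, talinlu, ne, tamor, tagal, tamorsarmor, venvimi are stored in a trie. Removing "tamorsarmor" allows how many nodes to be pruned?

6

A node on "tamorsarmor"'s path can go only if nothing else ends at it or branches off below it.
The suffix "sarmor" (6 nodes) is used only by "tamorsarmor"; the node for "tamor" still has the child "l", so pruning stops there.
Nodes removed: 6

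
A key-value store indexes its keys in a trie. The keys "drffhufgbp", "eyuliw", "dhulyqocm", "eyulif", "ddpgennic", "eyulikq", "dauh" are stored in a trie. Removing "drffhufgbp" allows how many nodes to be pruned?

9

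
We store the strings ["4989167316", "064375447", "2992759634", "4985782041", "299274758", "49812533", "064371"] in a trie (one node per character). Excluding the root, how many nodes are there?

46

For each word, the new-node count is its length minus the longest prefix already in the trie:
  "4989167316" → 10 new (4, 9, 8, 9, 1, 6, 7, 3, 1, 6)
  "064375447" → 9 new (0, 6, 4, 3, 7, 5, 4, 4, 7)
  "2992759634" → 10 new (2, 9, 9, 2, 7, 5, 9, 6, 3, 4)
  "4985782041" → prefix "498" already present; 7 new (5, 7, 8, 2, 0, 4, 1)
  "299274758" → prefix "29927" already present; 4 new (4, 7, 5, 8)
  "49812533" → prefix "498" already present; 5 new (1, 2, 5, 3, 3)
  "064371" → prefix "06437" already present; 1 new (1)
Total nodes = 10 + 9 + 10 + 7 + 4 + 5 + 1 = 46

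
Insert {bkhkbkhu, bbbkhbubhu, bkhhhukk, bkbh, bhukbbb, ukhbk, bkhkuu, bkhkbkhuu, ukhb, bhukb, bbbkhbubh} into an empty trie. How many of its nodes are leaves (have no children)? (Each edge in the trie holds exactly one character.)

7

A leaf is a node with no children — equivalently, the end of a word that is not a proper prefix of any other stored word.
Those words: "bbbkhbubhu", "bhukbbb", "bkbh", "bkhhhukk", "bkhkbkhuu", "bkhkuu", "ukhbk"
Leaf count: 7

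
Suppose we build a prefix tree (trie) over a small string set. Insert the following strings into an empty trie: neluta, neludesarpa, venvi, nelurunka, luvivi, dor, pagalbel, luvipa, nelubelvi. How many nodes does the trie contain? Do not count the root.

47

For each word, the new-node count is its length minus the longest prefix already in the trie:
  "neluta" → 6 new (n, e, l, u, t, a)
  "neludesarpa" → prefix "nelu" already present; 7 new (d, e, s, a, r, p, a)
  "venvi" → 5 new (v, e, n, v, i)
  "nelurunka" → prefix "nelu" already present; 5 new (r, u, n, k, a)
  "luvivi" → 6 new (l, u, v, i, v, i)
  "dor" → 3 new (d, o, r)
  "pagalbel" → 8 new (p, a, g, a, l, b, e, l)
  "luvipa" → prefix "luvi" already present; 2 new (p, a)
  "nelubelvi" → prefix "nelu" already present; 5 new (b, e, l, v, i)
Total nodes = 6 + 7 + 5 + 5 + 6 + 3 + 8 + 2 + 5 = 47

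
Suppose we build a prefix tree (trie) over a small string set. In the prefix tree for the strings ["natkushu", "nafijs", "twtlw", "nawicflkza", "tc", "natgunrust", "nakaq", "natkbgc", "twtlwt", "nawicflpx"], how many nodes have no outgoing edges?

9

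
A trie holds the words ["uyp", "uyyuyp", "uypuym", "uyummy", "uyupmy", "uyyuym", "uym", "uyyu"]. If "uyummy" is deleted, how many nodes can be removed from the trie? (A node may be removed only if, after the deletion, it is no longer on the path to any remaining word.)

Walk "uyummy" from the leaf back toward the root, removing each node that no remaining word uses.
The suffix "mmy" (3 nodes) is used only by "uyummy"; the node for "uyu" still has the child "p", so pruning stops there.
Nodes removed: 3

3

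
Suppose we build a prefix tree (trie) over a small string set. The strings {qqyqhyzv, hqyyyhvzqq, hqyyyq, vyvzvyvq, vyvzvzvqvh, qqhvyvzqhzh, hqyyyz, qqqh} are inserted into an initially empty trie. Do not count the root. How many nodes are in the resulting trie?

Insert word by word; a character creates a node only if that edge doesn't already exist:
  "qqyqhyzv" → 8 new (q, q, y, q, h, y, z, v)
  "hqyyyhvzqq" → 10 new (h, q, y, y, y, h, v, z, q, q)
  "hqyyyq" → prefix "hqyyy" already present; 1 new (q)
  "vyvzvyvq" → 8 new (v, y, v, z, v, y, v, q)
  "vyvzvzvqvh" → prefix "vyvzv" already present; 5 new (z, v, q, v, h)
  "qqhvyvzqhzh" → prefix "qq" already present; 9 new (h, v, y, v, z, q, h, z, h)
  "hqyyyz" → prefix "hqyyy" already present; 1 new (z)
  "qqqh" → prefix "qq" already present; 2 new (q, h)
Total nodes = 8 + 10 + 1 + 8 + 5 + 9 + 1 + 2 = 44

44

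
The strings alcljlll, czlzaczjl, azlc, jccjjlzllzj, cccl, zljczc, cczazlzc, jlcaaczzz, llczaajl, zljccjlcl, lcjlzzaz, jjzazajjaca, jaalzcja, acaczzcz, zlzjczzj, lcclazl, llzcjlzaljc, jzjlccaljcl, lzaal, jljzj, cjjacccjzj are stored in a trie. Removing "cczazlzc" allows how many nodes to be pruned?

6

A node on "cczazlzc"'s path can go only if nothing else ends at it or branches off below it.
The suffix "zazlzc" (6 nodes) is used only by "cczazlzc"; the node for "cc" still has the child "c", so pruning stops there.
Nodes removed: 6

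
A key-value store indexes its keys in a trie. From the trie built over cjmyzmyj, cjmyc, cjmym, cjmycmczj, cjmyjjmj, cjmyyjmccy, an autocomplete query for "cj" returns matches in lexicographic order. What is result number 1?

cjmyc

Filter for "cj…" and sort: "cjmyc", "cjmycmczj", "cjmyjjmj", "cjmym", "cjmyyjmccy", "cjmyzmyj"
Position 1: cjmyc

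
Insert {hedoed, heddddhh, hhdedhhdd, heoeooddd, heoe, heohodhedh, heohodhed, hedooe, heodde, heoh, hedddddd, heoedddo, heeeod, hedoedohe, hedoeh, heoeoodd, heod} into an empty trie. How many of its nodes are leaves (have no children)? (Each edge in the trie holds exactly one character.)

11

Leaves are exactly the stored words that no other stored word extends.
Those words: "hedddddd", "heddddhh", "hedoedohe", "hedoeh", "hedooe", "heeeod", "heodde", "heoedddo", "heoeooddd", "heohodhedh", "hhdedhhdd"
Leaf count: 11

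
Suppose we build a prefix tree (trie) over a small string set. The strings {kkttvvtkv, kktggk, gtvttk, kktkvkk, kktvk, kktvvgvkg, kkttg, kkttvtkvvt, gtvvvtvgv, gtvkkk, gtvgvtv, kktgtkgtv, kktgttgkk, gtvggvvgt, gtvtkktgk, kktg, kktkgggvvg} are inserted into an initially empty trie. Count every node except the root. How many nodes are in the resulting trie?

73

Trace insertions, counting only characters that open a new branch:
  "kkttvvtkv" → 9 new (k, k, t, t, v, v, t, k, v)
  "kktggk" → prefix "kkt" already present; 3 new (g, g, k)
  "gtvttk" → 6 new (g, t, v, t, t, k)
  "kktkvkk" → prefix "kkt" already present; 4 new (k, v, k, k)
  "kktvk" → prefix "kkt" already present; 2 new (v, k)
  "kktvvgvkg" → prefix "kktv" already present; 5 new (v, g, v, k, g)
  "kkttg" → prefix "kktt" already present; 1 new (g)
  "kkttvtkvvt" → prefix "kkttv" already present; 5 new (t, k, v, v, t)
  "gtvvvtvgv" → prefix "gtv" already present; 6 new (v, v, t, v, g, v)
  "gtvkkk" → prefix "gtv" already present; 3 new (k, k, k)
  "gtvgvtv" → prefix "gtv" already present; 4 new (g, v, t, v)
  "kktgtkgtv" → prefix "kktg" already present; 5 new (t, k, g, t, v)
  "kktgttgkk" → prefix "kktgt" already present; 4 new (t, g, k, k)
  "gtvggvvgt" → prefix "gtvg" already present; 5 new (g, v, v, g, t)
  "gtvtkktgk" → prefix "gtvt" already present; 5 new (k, k, t, g, k)
  "kktg" → prefix "kktg" already present; 0 new (none)
  "kktkgggvvg" → prefix "kktk" already present; 6 new (g, g, g, v, v, g)
Total nodes = 9 + 3 + 6 + 4 + 2 + 5 + 1 + 5 + 6 + 3 + 4 + 5 + 4 + 5 + 5 + 0 + 6 = 73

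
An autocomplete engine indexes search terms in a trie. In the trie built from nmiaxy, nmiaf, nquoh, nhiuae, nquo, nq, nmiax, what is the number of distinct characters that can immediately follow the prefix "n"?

3

Follow the path "n" to its node, then look at its outgoing edges.
Distinct next characters after "n": h, m, q.
That node has 3 child edges.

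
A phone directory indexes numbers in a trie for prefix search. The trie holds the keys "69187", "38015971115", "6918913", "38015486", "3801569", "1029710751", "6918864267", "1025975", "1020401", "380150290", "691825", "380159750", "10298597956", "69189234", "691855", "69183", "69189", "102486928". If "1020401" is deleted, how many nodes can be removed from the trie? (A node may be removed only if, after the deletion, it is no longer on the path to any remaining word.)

After clearing the end-marker at "1020401", prune upward until reaching a node still needed by another word.
The suffix "0401" (4 nodes) is used only by "1020401"; the node for "102" still has the child "9", so pruning stops there.
Nodes removed: 4

4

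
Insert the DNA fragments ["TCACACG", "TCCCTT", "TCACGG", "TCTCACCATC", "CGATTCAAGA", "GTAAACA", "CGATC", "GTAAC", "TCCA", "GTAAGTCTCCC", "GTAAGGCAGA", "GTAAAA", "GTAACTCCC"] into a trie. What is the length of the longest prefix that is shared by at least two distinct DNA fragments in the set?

The deepest shared node is where two words last agree before diverging.
e.g. "GTAAAA" and "GTAAACA" share the prefix "GTAAA" of length 5; no pair shares a longer one.
Longest shared-prefix length: 5

5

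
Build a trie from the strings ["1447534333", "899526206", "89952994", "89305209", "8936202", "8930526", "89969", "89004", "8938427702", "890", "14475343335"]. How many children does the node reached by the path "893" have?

3

Follow the path "893" to its node, then look at its outgoing edges.
Characters that immediately follow "893" among the stored strings: {0, 6, 8}.
That node has 3 child edges.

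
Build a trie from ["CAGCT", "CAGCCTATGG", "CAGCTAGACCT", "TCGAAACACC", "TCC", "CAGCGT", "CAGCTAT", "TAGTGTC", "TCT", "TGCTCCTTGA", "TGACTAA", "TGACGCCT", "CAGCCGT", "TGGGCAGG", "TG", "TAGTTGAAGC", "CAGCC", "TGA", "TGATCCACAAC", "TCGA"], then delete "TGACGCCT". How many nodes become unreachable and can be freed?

4

A node on "TGACGCCT"'s path can go only if nothing else ends at it or branches off below it.
The suffix "GCCT" (4 nodes) is used only by "TGACGCCT"; the node for "TGAC" still has the child "T", so pruning stops there.
Nodes removed: 4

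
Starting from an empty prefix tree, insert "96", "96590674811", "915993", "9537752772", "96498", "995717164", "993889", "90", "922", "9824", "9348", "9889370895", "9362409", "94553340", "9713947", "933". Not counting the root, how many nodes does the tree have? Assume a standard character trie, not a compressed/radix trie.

76

Count nodes per top-level branch (shared prefixes stored once):
  '9'-branch (90, 915993, 922, 933, 9348, 9362409, 94553340, 9537752772, 96, 96498, 96590674811, 9713947, 9824, 9889370895, 993889, 995717164): 76 nodes
Sum: 76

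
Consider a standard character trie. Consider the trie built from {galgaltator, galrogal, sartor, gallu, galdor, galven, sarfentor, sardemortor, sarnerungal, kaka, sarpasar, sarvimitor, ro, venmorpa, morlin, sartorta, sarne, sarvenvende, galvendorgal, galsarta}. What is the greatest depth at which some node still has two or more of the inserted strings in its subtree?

6

Look for the deepest trie node that still has at least two words in its subtree.
e.g. "galven" and "galvendorgal" share the prefix "galven" of length 6; no pair shares a longer one.
Longest shared-prefix length: 6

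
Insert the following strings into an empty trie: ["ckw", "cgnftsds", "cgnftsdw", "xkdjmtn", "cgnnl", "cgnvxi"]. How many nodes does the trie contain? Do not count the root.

Insert word by word; a character creates a node only if that edge doesn't already exist:
  "ckw" → 3 new (c, k, w)
  "cgnftsds" → prefix "c" already present; 7 new (g, n, f, t, s, d, s)
  "cgnftsdw" → prefix "cgnftsd" already present; 1 new (w)
  "xkdjmtn" → 7 new (x, k, d, j, m, t, n)
  "cgnnl" → prefix "cgn" already present; 2 new (n, l)
  "cgnvxi" → prefix "cgn" already present; 3 new (v, x, i)
Total nodes = 3 + 7 + 1 + 7 + 2 + 3 = 23

23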